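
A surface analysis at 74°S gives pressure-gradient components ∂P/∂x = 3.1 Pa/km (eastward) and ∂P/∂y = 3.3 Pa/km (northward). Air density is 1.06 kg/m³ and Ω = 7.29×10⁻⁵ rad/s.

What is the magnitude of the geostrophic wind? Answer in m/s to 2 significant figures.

Coriolis parameter at 74°S:
f = 2Ω sin φ = 2 × 7.29×10⁻⁵ × sin 74° = 1.40×10⁻⁴ s⁻¹
In the Southern Hemisphere f is negative: f = −1.40×10⁻⁴ s⁻¹.
Component geostrophic relations (x east, y north):
u_g = −(1/(fρ)) ∂P/∂y,  v_g = (1/(fρ)) ∂P/∂x
u_g = −(3.3×10⁻³)/(−1.40×10⁻⁴ × 1.06) = 22.2 m/s;  v_g = (3.1×10⁻³)/(−1.40×10⁻⁴ × 1.06) = −20.9 m/s
|V_g| = √(u_g² + v_g²) = 30.5 m/s

30 m/s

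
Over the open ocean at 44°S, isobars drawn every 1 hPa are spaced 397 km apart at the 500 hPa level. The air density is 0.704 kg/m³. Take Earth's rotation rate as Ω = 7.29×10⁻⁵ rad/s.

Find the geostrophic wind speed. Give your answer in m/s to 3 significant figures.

3.53 m/s

Coriolis parameter at 44°S:
f = 2Ω sin φ = 2 × 7.29×10⁻⁵ × sin 44° = 1.01×10⁻⁴ s⁻¹
Pressure gradient: |∂P/∂n| = 100 Pa / 397000 m = 2.52×10⁻⁴ Pa/m
Geostrophic balance (pressure-gradient force = Coriolis force):
V_g = (1/(fρ)) |∂P/∂n| = 2.52×10⁻⁴ / (1.01×10⁻⁴ × 0.704) = 3.53 m/s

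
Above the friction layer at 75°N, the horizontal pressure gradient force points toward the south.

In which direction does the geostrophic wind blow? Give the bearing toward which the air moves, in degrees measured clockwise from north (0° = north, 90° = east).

The pressure-gradient force points toward the south (bearing 180°).
Geostrophic balance: in the Northern Hemisphere the Coriolis force deflects motion to the right, so the geostrophic wind blows 90° to the right of the pressure-gradient force (low pressure on the left).
Rotating 180° by 90° clockwise gives 270° — the wind blows toward the west.

270°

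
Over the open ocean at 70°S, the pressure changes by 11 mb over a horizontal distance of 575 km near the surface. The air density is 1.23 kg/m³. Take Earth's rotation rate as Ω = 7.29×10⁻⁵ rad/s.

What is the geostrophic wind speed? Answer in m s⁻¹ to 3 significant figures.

11.4 m s⁻¹

Coriolis parameter at 70°S:
f = 2Ω sin φ = 2 × 7.29×10⁻⁵ × sin 70° = 1.37×10⁻⁴ s⁻¹
Pressure gradient: |∂P/∂n| = 1100 Pa / 575000 m = 1.91×10⁻³ Pa/m
Geostrophic balance (pressure-gradient force = Coriolis force):
V_g = (1/(fρ)) |∂P/∂n| = 1.91×10⁻³ / (1.37×10⁻⁴ × 1.23) = 11.4 m/s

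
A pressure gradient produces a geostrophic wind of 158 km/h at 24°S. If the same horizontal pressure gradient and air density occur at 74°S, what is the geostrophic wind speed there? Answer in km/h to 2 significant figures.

67 km/h

With the same pressure gradient and density, V_g ∝ 1/f ∝ 1/sin φ.
V₂ = V₁ · sin φ₁ / sin φ₂ = 158 × sin 24° / sin 74°
V₂ = 158 × 0.4067/0.9613 = 67 km/h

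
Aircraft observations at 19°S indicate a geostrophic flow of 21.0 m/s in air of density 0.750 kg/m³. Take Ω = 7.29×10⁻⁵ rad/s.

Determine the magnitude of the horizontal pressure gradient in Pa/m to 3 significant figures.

7.48×10⁻⁴ Pa/m

Coriolis parameter at 19°S:
f = 2Ω sin φ = 2 × 7.29×10⁻⁵ × sin 19° = 4.75×10⁻⁵ s⁻¹
Geostrophic balance rearranged: |∂P/∂n| = f ρ V_g
|∂P/∂n| = 4.75×10⁻⁵ × 0.750 × 21.0 = 7.48×10⁻⁴ Pa/m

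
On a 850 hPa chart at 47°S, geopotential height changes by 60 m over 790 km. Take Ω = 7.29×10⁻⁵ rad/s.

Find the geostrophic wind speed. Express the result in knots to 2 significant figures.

14 knots

Coriolis parameter at 47°S:
f = 2Ω sin φ = 2 × 7.29×10⁻⁵ × sin 47° = 1.07×10⁻⁴ s⁻¹
Height gradient: |∂Z/∂n| = 60 m / 790000 m = 7.59×10⁻⁵
On a pressure surface, geostrophic balance gives V_g = (g/f)|∂Z/∂n|:
V_g = 9.81 × 7.59×10⁻⁵ / 1.07×10⁻⁴ = 6.99 m/s
Converting: 6.99 m/s × 1.944 = 14 knots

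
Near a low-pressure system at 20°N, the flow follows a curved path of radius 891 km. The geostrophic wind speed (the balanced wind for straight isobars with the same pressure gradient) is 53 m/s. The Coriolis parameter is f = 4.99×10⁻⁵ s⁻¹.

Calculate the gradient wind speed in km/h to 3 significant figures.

112 km/h

Around a low, centrifugal force acts outward with Coriolis, so pressure-gradient force balances both:
(1/ρ)|∂P/∂n| = fV + V²/R  →  V² + fR·V − fR·V_g = 0
With fR = 4.99×10⁻⁵ × 891×10³ m = 44.5 m/s:
V = [−fR + √((fR)² + 4 fR V_g)]/2 = [−44.5 + √(44.5² + 4×44.5×53)]/2 = 31.2 m/s
Subgeostrophic (V < V_g = 53 m/s), as expected around a low.
Converting: 31.2 m/s × 3.6 = 112 km/h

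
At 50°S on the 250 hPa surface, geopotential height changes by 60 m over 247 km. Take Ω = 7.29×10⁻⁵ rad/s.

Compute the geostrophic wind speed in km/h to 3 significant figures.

76.8 km/h

Coriolis parameter at 50°S:
f = 2Ω sin φ = 2 × 7.29×10⁻⁵ × sin 50° = 1.12×10⁻⁴ s⁻¹
Height gradient: |∂Z/∂n| = 60 m / 247000 m = 2.43×10⁻⁴
On a pressure surface, geostrophic balance gives V_g = (g/f)|∂Z/∂n|:
V_g = 9.81 × 2.43×10⁻⁴ / 1.12×10⁻⁴ = 21.3 m/s
Converting: 21.3 m/s × 3.6 = 76.8 km/h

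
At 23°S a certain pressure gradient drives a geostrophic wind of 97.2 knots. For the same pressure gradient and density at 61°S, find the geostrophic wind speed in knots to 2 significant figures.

With the same pressure gradient and density, V_g ∝ 1/f ∝ 1/sin φ.
V₂ = V₁ · sin φ₁ / sin φ₂ = 97.2 × sin 23° / sin 61°
V₂ = 97.2 × 0.3907/0.8746 = 43 knots

43 knots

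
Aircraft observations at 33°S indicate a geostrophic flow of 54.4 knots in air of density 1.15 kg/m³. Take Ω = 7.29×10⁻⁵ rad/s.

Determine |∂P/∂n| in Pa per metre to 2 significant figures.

2.6×10⁻³ Pa/m

Coriolis parameter at 33°S:
f = 2Ω sin φ = 2 × 7.29×10⁻⁵ × sin 33° = 7.94×10⁻⁵ s⁻¹
Wind speed in SI: 54.4 knots = 28.0 m/s
Geostrophic balance rearranged: |∂P/∂n| = f ρ V_g
|∂P/∂n| = 7.94×10⁻⁵ × 1.15 × 28.0 = 2.56×10⁻³ Pa/m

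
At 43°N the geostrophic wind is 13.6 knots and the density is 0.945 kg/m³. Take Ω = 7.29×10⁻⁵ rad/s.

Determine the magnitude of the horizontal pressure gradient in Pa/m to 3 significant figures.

Coriolis parameter at 43°N:
f = 2Ω sin φ = 2 × 7.29×10⁻⁵ × sin 43° = 9.94×10⁻⁵ s⁻¹
Wind speed in SI: 13.6 knots = 7.00 m/s
Geostrophic balance rearranged: |∂P/∂n| = f ρ V_g
|∂P/∂n| = 9.94×10⁻⁵ × 0.945 × 7.00 = 6.57×10⁻⁴ Pa/m

6.57×10⁻⁴ Pa/m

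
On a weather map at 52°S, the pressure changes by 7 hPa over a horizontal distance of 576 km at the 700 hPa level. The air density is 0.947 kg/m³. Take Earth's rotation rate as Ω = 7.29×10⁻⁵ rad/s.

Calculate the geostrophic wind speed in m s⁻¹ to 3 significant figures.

Coriolis parameter at 52°S:
f = 2Ω sin φ = 2 × 7.29×10⁻⁵ × sin 52° = 1.15×10⁻⁴ s⁻¹
Pressure gradient: |∂P/∂n| = 700 Pa / 576000 m = 1.22×10⁻³ Pa/m
Geostrophic balance (pressure-gradient force = Coriolis force):
V_g = (1/(fρ)) |∂P/∂n| = 1.22×10⁻³ / (1.15×10⁻⁴ × 0.947) = 11.2 m/s

11.2 m s⁻¹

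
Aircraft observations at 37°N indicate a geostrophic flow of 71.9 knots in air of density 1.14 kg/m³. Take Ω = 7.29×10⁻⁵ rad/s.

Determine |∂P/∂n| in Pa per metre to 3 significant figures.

3.70×10⁻³ Pa/m

Coriolis parameter at 37°N:
f = 2Ω sin φ = 2 × 7.29×10⁻⁵ × sin 37° = 8.77×10⁻⁵ s⁻¹
Wind speed in SI: 71.9 knots = 37.0 m/s
Geostrophic balance rearranged: |∂P/∂n| = f ρ V_g
|∂P/∂n| = 8.77×10⁻⁵ × 1.14 × 37.0 = 3.70×10⁻³ Pa/m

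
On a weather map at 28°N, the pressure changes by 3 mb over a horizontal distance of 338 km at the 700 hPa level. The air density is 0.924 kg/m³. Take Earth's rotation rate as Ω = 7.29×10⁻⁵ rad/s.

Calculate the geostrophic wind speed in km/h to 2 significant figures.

51 km/h

Coriolis parameter at 28°N:
f = 2Ω sin φ = 2 × 7.29×10⁻⁵ × sin 28° = 6.84×10⁻⁵ s⁻¹
Pressure gradient: |∂P/∂n| = 300 Pa / 338000 m = 8.88×10⁻⁴ Pa/m
Geostrophic balance (pressure-gradient force = Coriolis force):
V_g = (1/(fρ)) |∂P/∂n| = 8.88×10⁻⁴ / (6.84×10⁻⁵ × 0.924) = 14.0 m/s
Converting: 14.0 m/s × 3.6 = 51 km/h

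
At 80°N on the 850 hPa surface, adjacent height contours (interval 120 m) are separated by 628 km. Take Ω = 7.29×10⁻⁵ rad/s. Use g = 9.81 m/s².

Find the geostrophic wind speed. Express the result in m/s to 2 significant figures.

13 m/s

Coriolis parameter at 80°N:
f = 2Ω sin φ = 2 × 7.29×10⁻⁵ × sin 80° = 1.44×10⁻⁴ s⁻¹
Height gradient: |∂Z/∂n| = 120 m / 628000 m = 1.91×10⁻⁴
On a pressure surface, geostrophic balance gives V_g = (g/f)|∂Z/∂n|:
V_g = 9.81 × 1.91×10⁻⁴ / 1.44×10⁻⁴ = 13.1 m/s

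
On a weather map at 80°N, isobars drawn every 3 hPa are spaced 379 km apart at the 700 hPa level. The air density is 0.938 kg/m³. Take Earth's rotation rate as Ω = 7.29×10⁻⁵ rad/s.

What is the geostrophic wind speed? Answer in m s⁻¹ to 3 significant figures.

5.88 m s⁻¹

Coriolis parameter at 80°N:
f = 2Ω sin φ = 2 × 7.29×10⁻⁵ × sin 80° = 1.44×10⁻⁴ s⁻¹
Pressure gradient: |∂P/∂n| = 300 Pa / 379000 m = 7.92×10⁻⁴ Pa/m
Geostrophic balance (pressure-gradient force = Coriolis force):
V_g = (1/(fρ)) |∂P/∂n| = 7.92×10⁻⁴ / (1.44×10⁻⁴ × 0.938) = 5.88 m/s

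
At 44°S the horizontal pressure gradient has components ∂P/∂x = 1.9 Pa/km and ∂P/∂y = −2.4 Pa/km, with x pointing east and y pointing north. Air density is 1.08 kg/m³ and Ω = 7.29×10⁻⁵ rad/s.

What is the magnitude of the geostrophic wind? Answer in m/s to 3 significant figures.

28.0 m/s

Coriolis parameter at 44°S:
f = 2Ω sin φ = 2 × 7.29×10⁻⁵ × sin 44° = 1.01×10⁻⁴ s⁻¹
In the Southern Hemisphere f is negative: f = −1.01×10⁻⁴ s⁻¹.
Component geostrophic relations (x east, y north):
u_g = −(1/(fρ)) ∂P/∂y,  v_g = (1/(fρ)) ∂P/∂x
u_g = −(−2.4×10⁻³)/(−1.01×10⁻⁴ × 1.08) = −21.9 m/s;  v_g = (1.9×10⁻³)/(−1.01×10⁻⁴ × 1.08) = −17.4 m/s
|V_g| = √(u_g² + v_g²) = 28.0 m/s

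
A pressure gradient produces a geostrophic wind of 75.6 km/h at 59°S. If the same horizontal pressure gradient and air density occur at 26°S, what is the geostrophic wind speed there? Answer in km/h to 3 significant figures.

With the same pressure gradient and density, V_g ∝ 1/f ∝ 1/sin φ.
V₂ = V₁ · sin φ₁ / sin φ₂ = 75.6 × sin 59° / sin 26°
V₂ = 75.6 × 0.8572/0.4384 = 148 km/h

148 km/h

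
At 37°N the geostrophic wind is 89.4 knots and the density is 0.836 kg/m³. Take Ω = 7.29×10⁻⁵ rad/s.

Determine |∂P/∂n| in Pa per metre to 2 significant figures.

Coriolis parameter at 37°N:
f = 2Ω sin φ = 2 × 7.29×10⁻⁵ × sin 37° = 8.77×10⁻⁵ s⁻¹
Wind speed in SI: 89.4 knots = 46.0 m/s
Geostrophic balance rearranged: |∂P/∂n| = f ρ V_g
|∂P/∂n| = 8.77×10⁻⁵ × 0.836 × 46.0 = 3.37×10⁻³ Pa/m

3.4×10⁻³ Pa/m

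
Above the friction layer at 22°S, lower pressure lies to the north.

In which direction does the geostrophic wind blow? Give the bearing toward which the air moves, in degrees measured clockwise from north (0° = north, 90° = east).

The pressure-gradient force points toward the north (bearing 000°).
Geostrophic balance: in the Southern Hemisphere the Coriolis force deflects motion to the left, so the geostrophic wind blows 90° to the left of the pressure-gradient force (low pressure on the right).
Rotating 000° by 90° counterclockwise gives 270° — the wind blows toward the west.

270°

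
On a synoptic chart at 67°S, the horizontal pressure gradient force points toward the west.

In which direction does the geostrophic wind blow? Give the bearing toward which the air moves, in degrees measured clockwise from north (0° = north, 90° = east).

180°

The pressure-gradient force points toward the west (bearing 270°).
Geostrophic balance: in the Southern Hemisphere the Coriolis force deflects motion to the left, so the geostrophic wind blows 90° to the left of the pressure-gradient force (low pressure on the right).
Rotating 270° by 90° counterclockwise gives 180° — the wind blows toward the south.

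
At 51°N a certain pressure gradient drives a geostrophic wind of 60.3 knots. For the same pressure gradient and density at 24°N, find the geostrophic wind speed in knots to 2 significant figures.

With the same pressure gradient and density, V_g ∝ 1/f ∝ 1/sin φ.
V₂ = V₁ · sin φ₁ / sin φ₂ = 60.3 × sin 51° / sin 24°
V₂ = 60.3 × 0.7771/0.4067 = 120 knots

120 knots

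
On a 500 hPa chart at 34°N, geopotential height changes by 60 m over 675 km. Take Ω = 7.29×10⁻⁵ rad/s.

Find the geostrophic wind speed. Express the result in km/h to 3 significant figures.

Coriolis parameter at 34°N:
f = 2Ω sin φ = 2 × 7.29×10⁻⁵ × sin 34° = 8.15×10⁻⁵ s⁻¹
Height gradient: |∂Z/∂n| = 60 m / 675000 m = 8.89×10⁻⁵
On a pressure surface, geostrophic balance gives V_g = (g/f)|∂Z/∂n|:
V_g = 9.81 × 8.89×10⁻⁵ / 8.15×10⁻⁵ = 10.7 m/s
Converting: 10.7 m/s × 3.6 = 38.5 km/h

38.5 km/h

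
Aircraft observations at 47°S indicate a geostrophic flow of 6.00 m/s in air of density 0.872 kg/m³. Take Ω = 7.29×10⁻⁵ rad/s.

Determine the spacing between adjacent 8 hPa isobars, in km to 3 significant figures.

Coriolis parameter at 47°S:
f = 2Ω sin φ = 2 × 7.29×10⁻⁵ × sin 47° = 1.07×10⁻⁴ s⁻¹
Geostrophic balance rearranged: |∂P/∂n| = f ρ V_g
|∂P/∂n| = 1.07×10⁻⁴ × 0.872 × 6.00 = 5.58×10⁻⁴ Pa/m
Isobar spacing: Δn = ΔP/|∂P/∂n| = 800 Pa / 5.58×10⁻⁴ Pa/m = 1433961 m ≈ 1430 km

1430 km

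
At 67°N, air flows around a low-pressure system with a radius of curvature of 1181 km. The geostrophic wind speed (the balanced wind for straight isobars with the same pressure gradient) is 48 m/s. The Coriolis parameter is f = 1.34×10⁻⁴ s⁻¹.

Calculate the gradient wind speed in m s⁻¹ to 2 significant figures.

Around a low, centrifugal force acts outward with Coriolis, so pressure-gradient force balances both:
(1/ρ)|∂P/∂n| = fV + V²/R  →  V² + fR·V − fR·V_g = 0
With fR = 1.34×10⁻⁴ × 1181×10³ m = 158 m/s:
V = [−fR + √((fR)² + 4 fR V_g)]/2 = [−158 + √(158² + 4×158×48)]/2 = 38.6 m/s
Subgeostrophic (V < V_g = 48 m/s), as expected around a low.

39 m s⁻¹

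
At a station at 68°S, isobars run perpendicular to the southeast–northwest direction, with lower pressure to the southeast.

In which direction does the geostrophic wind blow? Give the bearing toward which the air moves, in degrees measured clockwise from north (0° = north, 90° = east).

The pressure-gradient force points toward the southeast (bearing 135°).
Geostrophic balance: in the Southern Hemisphere the Coriolis force deflects motion to the left, so the geostrophic wind blows 90° to the left of the pressure-gradient force (low pressure on the right).
Rotating 135° by 90° counterclockwise gives 045° — the wind blows toward the northeast.

045°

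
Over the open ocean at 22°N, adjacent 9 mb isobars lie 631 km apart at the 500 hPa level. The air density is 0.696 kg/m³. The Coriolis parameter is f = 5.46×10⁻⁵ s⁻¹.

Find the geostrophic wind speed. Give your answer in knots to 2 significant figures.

73 knots

Pressure gradient: |∂P/∂n| = 900 Pa / 631000 m = 1.43×10⁻³ Pa/m
Geostrophic balance (pressure-gradient force = Coriolis force):
V_g = (1/(fρ)) |∂P/∂n| = 1.43×10⁻³ / (5.46×10⁻⁵ × 0.696) = 37.5 m/s
Converting: 37.5 m/s × 1.944 = 73 knots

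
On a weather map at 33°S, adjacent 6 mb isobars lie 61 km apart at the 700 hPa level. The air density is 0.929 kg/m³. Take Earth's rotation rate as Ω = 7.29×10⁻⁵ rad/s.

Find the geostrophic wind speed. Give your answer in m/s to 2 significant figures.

130 m/s

Coriolis parameter at 33°S:
f = 2Ω sin φ = 2 × 7.29×10⁻⁵ × sin 33° = 7.94×10⁻⁵ s⁻¹
Pressure gradient: |∂P/∂n| = 600 Pa / 61000 m = 9.84×10⁻³ Pa/m
Geostrophic balance (pressure-gradient force = Coriolis force):
V_g = (1/(fρ)) |∂P/∂n| = 9.84×10⁻³ / (7.94×10⁻⁵ × 0.929) = 133 m/s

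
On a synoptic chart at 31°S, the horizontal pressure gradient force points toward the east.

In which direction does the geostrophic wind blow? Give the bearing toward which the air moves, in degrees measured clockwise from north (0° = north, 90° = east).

000°

The pressure-gradient force points toward the east (bearing 090°).
Geostrophic balance: in the Southern Hemisphere the Coriolis force deflects motion to the left, so the geostrophic wind blows 90° to the left of the pressure-gradient force (low pressure on the right).
Rotating 090° by 90° counterclockwise gives 000° — the wind blows toward the north.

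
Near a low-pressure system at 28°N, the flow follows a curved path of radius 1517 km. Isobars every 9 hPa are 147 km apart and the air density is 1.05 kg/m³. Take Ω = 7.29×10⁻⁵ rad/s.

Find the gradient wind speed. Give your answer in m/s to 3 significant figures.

Coriolis parameter at 28°N:
f = 2Ω sin φ = 2 × 7.29×10⁻⁵ × sin 28° = 6.84×10⁻⁵ s⁻¹
Pressure gradient: |∂P/∂n| = 900 Pa / 147000 m = 6.12×10⁻³ Pa/m
Geostrophic speed: V_g = |∂P/∂n|/(fρ) = 6.12×10⁻³/(6.84×10⁻⁵ × 1.05) = 85.2 m/s
Around a low, centrifugal force acts outward with Coriolis, so pressure-gradient force balances both:
(1/ρ)|∂P/∂n| = fV + V²/R  →  V² + fR·V − fR·V_g = 0
With fR = 6.84×10⁻⁵ × 1517×10³ m = 104 m/s:
V = [−fR + √((fR)² + 4 fR V_g)]/2 = [−104 + √(104² + 4×104×85.2)]/2 = 55.5 m/s
Subgeostrophic (V < V_g = 85.2 m/s), as expected around a low.

55.5 m/s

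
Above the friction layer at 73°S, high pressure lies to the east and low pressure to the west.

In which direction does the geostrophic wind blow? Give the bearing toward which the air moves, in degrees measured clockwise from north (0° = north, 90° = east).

The pressure-gradient force points toward the west (bearing 270°).
Geostrophic balance: in the Southern Hemisphere the Coriolis force deflects motion to the left, so the geostrophic wind blows 90° to the left of the pressure-gradient force (low pressure on the right).
Rotating 270° by 90° counterclockwise gives 180° — the wind blows toward the south.

180°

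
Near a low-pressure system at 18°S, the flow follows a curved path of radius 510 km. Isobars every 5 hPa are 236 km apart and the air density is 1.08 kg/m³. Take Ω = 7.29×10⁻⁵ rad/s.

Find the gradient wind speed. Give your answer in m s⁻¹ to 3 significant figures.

22.2 m s⁻¹

Coriolis parameter at 18°S:
f = 2Ω sin φ = 2 × 7.29×10⁻⁵ × sin 18° = 4.51×10⁻⁵ s⁻¹
Pressure gradient: |∂P/∂n| = 500 Pa / 236000 m = 2.12×10⁻³ Pa/m
Geostrophic speed: V_g = |∂P/∂n|/(fρ) = 2.12×10⁻³/(4.51×10⁻⁵ × 1.08) = 43.5 m/s
Around a low, centrifugal force acts outward with Coriolis, so pressure-gradient force balances both:
(1/ρ)|∂P/∂n| = fV + V²/R  →  V² + fR·V − fR·V_g = 0
With fR = 4.51×10⁻⁵ × 510×10³ m = 23.0 m/s:
V = [−fR + √((fR)² + 4 fR V_g)]/2 = [−23.0 + √(23.0² + 4×23.0×43.5)]/2 = 22.2 m/s
Subgeostrophic (V < V_g = 43.5 m/s), as expected around a low.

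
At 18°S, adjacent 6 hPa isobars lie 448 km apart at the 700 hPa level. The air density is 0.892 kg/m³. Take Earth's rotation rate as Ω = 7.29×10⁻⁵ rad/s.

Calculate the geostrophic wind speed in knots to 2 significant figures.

Coriolis parameter at 18°S:
f = 2Ω sin φ = 2 × 7.29×10⁻⁵ × sin 18° = 4.51×10⁻⁵ s⁻¹
Pressure gradient: |∂P/∂n| = 600 Pa / 448000 m = 1.34×10⁻³ Pa/m
Geostrophic balance (pressure-gradient force = Coriolis force):
V_g = (1/(fρ)) |∂P/∂n| = 1.34×10⁻³ / (4.51×10⁻⁵ × 0.892) = 33.3 m/s
Converting: 33.3 m/s × 1.944 = 65 knots

65 knots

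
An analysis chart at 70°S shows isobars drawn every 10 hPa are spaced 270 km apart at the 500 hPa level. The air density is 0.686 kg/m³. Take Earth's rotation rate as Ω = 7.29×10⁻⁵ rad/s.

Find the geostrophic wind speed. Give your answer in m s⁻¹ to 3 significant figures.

Coriolis parameter at 70°S:
f = 2Ω sin φ = 2 × 7.29×10⁻⁵ × sin 70° = 1.37×10⁻⁴ s⁻¹
Pressure gradient: |∂P/∂n| = 1000 Pa / 270000 m = 3.70×10⁻³ Pa/m
Geostrophic balance (pressure-gradient force = Coriolis force):
V_g = (1/(fρ)) |∂P/∂n| = 3.70×10⁻³ / (1.37×10⁻⁴ × 0.686) = 39.4 m/s

39.4 m s⁻¹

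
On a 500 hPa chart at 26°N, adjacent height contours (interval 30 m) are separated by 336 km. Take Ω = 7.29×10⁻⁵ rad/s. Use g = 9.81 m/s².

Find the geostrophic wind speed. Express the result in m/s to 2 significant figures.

Coriolis parameter at 26°N:
f = 2Ω sin φ = 2 × 7.29×10⁻⁵ × sin 26° = 6.39×10⁻⁵ s⁻¹
Height gradient: |∂Z/∂n| = 30 m / 336000 m = 8.93×10⁻⁵
On a pressure surface, geostrophic balance gives V_g = (g/f)|∂Z/∂n|:
V_g = 9.81 × 8.93×10⁻⁵ / 6.39×10⁻⁵ = 13.7 m/s

14 m/s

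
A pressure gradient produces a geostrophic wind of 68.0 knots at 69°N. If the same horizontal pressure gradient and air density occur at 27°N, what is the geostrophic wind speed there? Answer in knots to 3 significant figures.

140 knots

With the same pressure gradient and density, V_g ∝ 1/f ∝ 1/sin φ.
V₂ = V₁ · sin φ₁ / sin φ₂ = 68.0 × sin 69° / sin 27°
V₂ = 68.0 × 0.9336/0.4540 = 140 knots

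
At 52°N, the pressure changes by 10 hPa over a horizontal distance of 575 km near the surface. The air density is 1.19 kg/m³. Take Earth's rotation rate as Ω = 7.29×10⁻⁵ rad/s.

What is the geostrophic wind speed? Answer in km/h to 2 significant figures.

Coriolis parameter at 52°N:
f = 2Ω sin φ = 2 × 7.29×10⁻⁵ × sin 52° = 1.15×10⁻⁴ s⁻¹
Pressure gradient: |∂P/∂n| = 1000 Pa / 575000 m = 1.74×10⁻³ Pa/m
Geostrophic balance (pressure-gradient force = Coriolis force):
V_g = (1/(fρ)) |∂P/∂n| = 1.74×10⁻³ / (1.15×10⁻⁴ × 1.19) = 12.7 m/s
Converting: 12.7 m/s × 3.6 = 46 km/h

46 km/h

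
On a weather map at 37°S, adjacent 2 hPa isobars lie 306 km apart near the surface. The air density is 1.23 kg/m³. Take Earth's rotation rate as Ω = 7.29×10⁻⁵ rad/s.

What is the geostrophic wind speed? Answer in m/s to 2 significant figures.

6.1 m/s

Coriolis parameter at 37°S:
f = 2Ω sin φ = 2 × 7.29×10⁻⁵ × sin 37° = 8.77×10⁻⁵ s⁻¹
Pressure gradient: |∂P/∂n| = 200 Pa / 306000 m = 6.54×10⁻⁴ Pa/m
Geostrophic balance (pressure-gradient force = Coriolis force):
V_g = (1/(fρ)) |∂P/∂n| = 6.54×10⁻⁴ / (8.77×10⁻⁵ × 1.23) = 6.06 m/s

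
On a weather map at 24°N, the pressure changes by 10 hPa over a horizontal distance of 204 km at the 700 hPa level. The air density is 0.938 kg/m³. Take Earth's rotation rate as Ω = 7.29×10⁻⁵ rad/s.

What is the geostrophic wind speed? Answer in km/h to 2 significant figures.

320 km/h

Coriolis parameter at 24°N:
f = 2Ω sin φ = 2 × 7.29×10⁻⁵ × sin 24° = 5.93×10⁻⁵ s⁻¹
Pressure gradient: |∂P/∂n| = 1000 Pa / 204000 m = 4.90×10⁻³ Pa/m
Geostrophic balance (pressure-gradient force = Coriolis force):
V_g = (1/(fρ)) |∂P/∂n| = 4.90×10⁻³ / (5.93×10⁻⁵ × 0.938) = 88.1 m/s
Converting: 88.1 m/s × 3.6 = 320 km/h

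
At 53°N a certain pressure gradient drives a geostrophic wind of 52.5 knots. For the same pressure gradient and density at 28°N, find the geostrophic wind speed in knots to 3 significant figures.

With the same pressure gradient and density, V_g ∝ 1/f ∝ 1/sin φ.
V₂ = V₁ · sin φ₁ / sin φ₂ = 52.5 × sin 53° / sin 28°
V₂ = 52.5 × 0.7986/0.4695 = 89.3 knots

89.3 knots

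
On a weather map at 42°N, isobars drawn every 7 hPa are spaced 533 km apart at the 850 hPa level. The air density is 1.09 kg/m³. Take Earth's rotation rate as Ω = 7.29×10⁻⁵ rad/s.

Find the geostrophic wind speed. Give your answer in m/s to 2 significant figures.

Coriolis parameter at 42°N:
f = 2Ω sin φ = 2 × 7.29×10⁻⁵ × sin 42° = 9.76×10⁻⁵ s⁻¹
Pressure gradient: |∂P/∂n| = 700 Pa / 533000 m = 1.31×10⁻³ Pa/m
Geostrophic balance (pressure-gradient force = Coriolis force):
V_g = (1/(fρ)) |∂P/∂n| = 1.31×10⁻³ / (9.76×10⁻⁵ × 1.09) = 12.4 m/s

12 m/s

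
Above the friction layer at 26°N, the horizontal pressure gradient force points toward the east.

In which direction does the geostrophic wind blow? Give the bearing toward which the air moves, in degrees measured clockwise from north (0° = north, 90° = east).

180°

The pressure-gradient force points toward the east (bearing 090°).
Geostrophic balance: in the Northern Hemisphere the Coriolis force deflects motion to the right, so the geostrophic wind blows 90° to the right of the pressure-gradient force (low pressure on the left).
Rotating 090° by 90° clockwise gives 180° — the wind blows toward the south.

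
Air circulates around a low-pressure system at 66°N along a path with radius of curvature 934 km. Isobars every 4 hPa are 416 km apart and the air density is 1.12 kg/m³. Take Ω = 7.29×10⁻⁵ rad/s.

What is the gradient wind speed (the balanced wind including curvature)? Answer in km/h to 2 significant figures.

Coriolis parameter at 66°N:
f = 2Ω sin φ = 2 × 7.29×10⁻⁵ × sin 66° = 1.33×10⁻⁴ s⁻¹
Pressure gradient: |∂P/∂n| = 400 Pa / 416000 m = 9.62×10⁻⁴ Pa/m
Geostrophic speed: V_g = |∂P/∂n|/(fρ) = 9.62×10⁻⁴/(1.33×10⁻⁴ × 1.12) = 6.45 m/s
Around a low, centrifugal force acts outward with Coriolis, so pressure-gradient force balances both:
(1/ρ)|∂P/∂n| = fV + V²/R  →  V² + fR·V − fR·V_g = 0
With fR = 1.33×10⁻⁴ × 934×10³ m = 124 m/s:
V = [−fR + √((fR)² + 4 fR V_g)]/2 = [−124 + √(124² + 4×124×6.45)]/2 = 6.14 m/s
Subgeostrophic (V < V_g = 6.45 m/s), as expected around a low.
Converting: 6.14 m/s × 3.6 = 22 km/h

22 km/h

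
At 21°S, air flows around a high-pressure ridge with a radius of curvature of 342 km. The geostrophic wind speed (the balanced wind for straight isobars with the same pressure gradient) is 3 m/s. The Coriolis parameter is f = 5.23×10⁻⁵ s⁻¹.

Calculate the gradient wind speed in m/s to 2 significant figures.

3.8 m/s

Around a high, pressure-gradient force acts outward with centrifugal, so Coriolis balances both:
fV = (1/ρ)|∂P/∂n| + V²/R  →  V² − fR·V + fR·V_g = 0
With fR = 5.23×10⁻⁵ × 342×10³ m = 17.9 m/s:
V = [fR − √((fR)² − 4 fR V_g)]/2 = [17.9 − √(17.9² − 4×17.9×3)]/2 = 3.81 m/s
Supergeostrophic (V > V_g = 3 m/s), as expected around a high.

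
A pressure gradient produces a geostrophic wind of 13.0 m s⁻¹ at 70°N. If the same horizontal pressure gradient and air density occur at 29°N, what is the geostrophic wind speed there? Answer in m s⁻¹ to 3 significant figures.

25.2 m s⁻¹

With the same pressure gradient and density, V_g ∝ 1/f ∝ 1/sin φ.
V₂ = V₁ · sin φ₁ / sin φ₂ = 13.0 × sin 70° / sin 29°
V₂ = 13.0 × 0.9397/0.4848 = 25.2 m s⁻¹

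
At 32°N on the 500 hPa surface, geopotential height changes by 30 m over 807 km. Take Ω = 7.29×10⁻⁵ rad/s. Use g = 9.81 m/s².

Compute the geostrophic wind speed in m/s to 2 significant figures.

Coriolis parameter at 32°N:
f = 2Ω sin φ = 2 × 7.29×10⁻⁵ × sin 32° = 7.73×10⁻⁵ s⁻¹
Height gradient: |∂Z/∂n| = 30 m / 807000 m = 3.72×10⁻⁵
On a pressure surface, geostrophic balance gives V_g = (g/f)|∂Z/∂n|:
V_g = 9.81 × 3.72×10⁻⁵ / 7.73×10⁻⁵ = 4.72 m/s

4.7 m/s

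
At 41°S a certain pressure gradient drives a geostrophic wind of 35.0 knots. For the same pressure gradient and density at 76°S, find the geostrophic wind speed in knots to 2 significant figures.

24 knots

With the same pressure gradient and density, V_g ∝ 1/f ∝ 1/sin φ.
V₂ = V₁ · sin φ₁ / sin φ₂ = 35.0 × sin 41° / sin 76°
V₂ = 35.0 × 0.6561/0.9703 = 24 knots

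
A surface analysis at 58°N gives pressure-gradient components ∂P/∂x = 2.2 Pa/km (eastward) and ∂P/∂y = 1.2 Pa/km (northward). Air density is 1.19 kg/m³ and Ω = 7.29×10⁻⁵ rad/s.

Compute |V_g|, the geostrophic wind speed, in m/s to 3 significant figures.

17.0 m/s

Coriolis parameter at 58°N:
f = 2Ω sin φ = 2 × 7.29×10⁻⁵ × sin 58° = 1.24×10⁻⁴ s⁻¹
Component geostrophic relations (x east, y north):
u_g = −(1/(fρ)) ∂P/∂y,  v_g = (1/(fρ)) ∂P/∂x
u_g = −(1.2×10⁻³)/(1.24×10⁻⁴ × 1.19) = −8.16 m/s;  v_g = (2.2×10⁻³)/(1.24×10⁻⁴ × 1.19) = 15.0 m/s
|V_g| = √(u_g² + v_g²) = 17.0 m/s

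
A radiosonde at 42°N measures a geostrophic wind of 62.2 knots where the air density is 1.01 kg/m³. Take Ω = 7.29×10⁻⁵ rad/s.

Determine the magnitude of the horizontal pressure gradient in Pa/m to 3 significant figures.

3.15×10⁻³ Pa/m

Coriolis parameter at 42°N:
f = 2Ω sin φ = 2 × 7.29×10⁻⁵ × sin 42° = 9.76×10⁻⁵ s⁻¹
Wind speed in SI: 62.2 knots = 32.0 m/s
Geostrophic balance rearranged: |∂P/∂n| = f ρ V_g
|∂P/∂n| = 9.76×10⁻⁵ × 1.01 × 32.0 = 3.15×10⁻³ Pa/m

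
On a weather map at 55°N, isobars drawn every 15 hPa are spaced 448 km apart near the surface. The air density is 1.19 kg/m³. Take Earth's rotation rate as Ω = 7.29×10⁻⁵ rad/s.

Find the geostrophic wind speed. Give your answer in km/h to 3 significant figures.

Coriolis parameter at 55°N:
f = 2Ω sin φ = 2 × 7.29×10⁻⁵ × sin 55° = 1.19×10⁻⁴ s⁻¹
Pressure gradient: |∂P/∂n| = 1500 Pa / 448000 m = 3.35×10⁻³ Pa/m
Geostrophic balance (pressure-gradient force = Coriolis force):
V_g = (1/(fρ)) |∂P/∂n| = 3.35×10⁻³ / (1.19×10⁻⁴ × 1.19) = 23.6 m/s
Converting: 23.6 m/s × 3.6 = 84.8 km/h

84.8 km/h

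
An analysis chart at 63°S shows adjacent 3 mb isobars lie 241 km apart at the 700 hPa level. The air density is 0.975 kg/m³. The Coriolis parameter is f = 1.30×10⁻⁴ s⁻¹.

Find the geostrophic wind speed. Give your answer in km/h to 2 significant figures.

Pressure gradient: |∂P/∂n| = 300 Pa / 241000 m = 1.24×10⁻³ Pa/m
Geostrophic balance (pressure-gradient force = Coriolis force):
V_g = (1/(fρ)) |∂P/∂n| = 1.24×10⁻³ / (1.30×10⁻⁴ × 0.975) = 9.82 m/s
Converting: 9.82 m/s × 3.6 = 35 km/h

35 km/h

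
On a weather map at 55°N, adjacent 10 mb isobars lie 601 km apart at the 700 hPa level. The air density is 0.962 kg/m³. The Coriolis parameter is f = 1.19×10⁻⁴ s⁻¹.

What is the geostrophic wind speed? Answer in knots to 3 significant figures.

28.3 knots

Pressure gradient: |∂P/∂n| = 1000 Pa / 601000 m = 1.66×10⁻³ Pa/m
Geostrophic balance (pressure-gradient force = Coriolis force):
V_g = (1/(fρ)) |∂P/∂n| = 1.66×10⁻³ / (1.19×10⁻⁴ × 0.962) = 14.5 m/s
Converting: 14.5 m/s × 1.944 = 28.3 knots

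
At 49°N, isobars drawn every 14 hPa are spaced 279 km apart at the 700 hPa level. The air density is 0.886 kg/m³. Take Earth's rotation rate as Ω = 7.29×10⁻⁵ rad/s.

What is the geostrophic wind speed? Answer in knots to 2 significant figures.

Coriolis parameter at 49°N:
f = 2Ω sin φ = 2 × 7.29×10⁻⁵ × sin 49° = 1.10×10⁻⁴ s⁻¹
Pressure gradient: |∂P/∂n| = 1400 Pa / 279000 m = 5.02×10⁻³ Pa/m
Geostrophic balance (pressure-gradient force = Coriolis force):
V_g = (1/(fρ)) |∂P/∂n| = 5.02×10⁻³ / (1.10×10⁻⁴ × 0.886) = 51.5 m/s
Converting: 51.5 m/s × 1.944 = 100 knots

100 knots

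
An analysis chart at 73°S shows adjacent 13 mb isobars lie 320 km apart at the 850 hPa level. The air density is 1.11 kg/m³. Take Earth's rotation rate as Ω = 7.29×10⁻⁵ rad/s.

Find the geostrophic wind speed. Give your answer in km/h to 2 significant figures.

94 km/h

Coriolis parameter at 73°S:
f = 2Ω sin φ = 2 × 7.29×10⁻⁵ × sin 73° = 1.39×10⁻⁴ s⁻¹
Pressure gradient: |∂P/∂n| = 1300 Pa / 320000 m = 4.06×10⁻³ Pa/m
Geostrophic balance (pressure-gradient force = Coriolis force):
V_g = (1/(fρ)) |∂P/∂n| = 4.06×10⁻³ / (1.39×10⁻⁴ × 1.11) = 26.2 m/s
Converting: 26.2 m/s × 3.6 = 94 km/h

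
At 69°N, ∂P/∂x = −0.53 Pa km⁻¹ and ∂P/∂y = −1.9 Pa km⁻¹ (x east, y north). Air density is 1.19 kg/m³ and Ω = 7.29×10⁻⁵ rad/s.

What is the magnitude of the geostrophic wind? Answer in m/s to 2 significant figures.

Coriolis parameter at 69°N:
f = 2Ω sin φ = 2 × 7.29×10⁻⁵ × sin 69° = 1.36×10⁻⁴ s⁻¹
Component geostrophic relations (x east, y north):
u_g = −(1/(fρ)) ∂P/∂y,  v_g = (1/(fρ)) ∂P/∂x
u_g = −(−1.9×10⁻³)/(1.36×10⁻⁴ × 1.19) = 11.7 m/s;  v_g = (−0.53×10⁻³)/(1.36×10⁻⁴ × 1.19) = −3.27 m/s
|V_g| = √(u_g² + v_g²) = 12.2 m/s

12 m/s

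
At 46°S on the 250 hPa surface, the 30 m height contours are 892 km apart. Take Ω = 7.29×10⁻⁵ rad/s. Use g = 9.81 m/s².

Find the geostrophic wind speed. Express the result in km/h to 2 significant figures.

11 km/h

Coriolis parameter at 46°S:
f = 2Ω sin φ = 2 × 7.29×10⁻⁵ × sin 46° = 1.05×10⁻⁴ s⁻¹
Height gradient: |∂Z/∂n| = 30 m / 892000 m = 3.36×10⁻⁵
On a pressure surface, geostrophic balance gives V_g = (g/f)|∂Z/∂n|:
V_g = 9.81 × 3.36×10⁻⁵ / 1.05×10⁻⁴ = 3.15 m/s
Converting: 3.15 m/s × 3.6 = 11 km/h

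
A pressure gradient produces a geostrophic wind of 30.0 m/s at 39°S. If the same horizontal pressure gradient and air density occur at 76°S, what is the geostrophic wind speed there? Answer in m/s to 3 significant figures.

19.5 m/s

With the same pressure gradient and density, V_g ∝ 1/f ∝ 1/sin φ.
V₂ = V₁ · sin φ₁ / sin φ₂ = 30.0 × sin 39° / sin 76°
V₂ = 30.0 × 0.6293/0.9703 = 19.5 m/s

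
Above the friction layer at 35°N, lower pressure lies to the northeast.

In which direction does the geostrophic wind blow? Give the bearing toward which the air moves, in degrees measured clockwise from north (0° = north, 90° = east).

The pressure-gradient force points toward the northeast (bearing 045°).
Geostrophic balance: in the Northern Hemisphere the Coriolis force deflects motion to the right, so the geostrophic wind blows 90° to the right of the pressure-gradient force (low pressure on the left).
Rotating 045° by 90° clockwise gives 135° — the wind blows toward the southeast.

135°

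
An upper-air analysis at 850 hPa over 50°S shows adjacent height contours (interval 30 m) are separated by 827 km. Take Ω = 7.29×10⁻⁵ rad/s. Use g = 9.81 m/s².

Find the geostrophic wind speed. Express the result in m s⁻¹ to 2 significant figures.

3.2 m s⁻¹

Coriolis parameter at 50°S:
f = 2Ω sin φ = 2 × 7.29×10⁻⁵ × sin 50° = 1.12×10⁻⁴ s⁻¹
Height gradient: |∂Z/∂n| = 30 m / 827000 m = 3.63×10⁻⁵
On a pressure surface, geostrophic balance gives V_g = (g/f)|∂Z/∂n|:
V_g = 9.81 × 3.63×10⁻⁵ / 1.12×10⁻⁴ = 3.19 m/s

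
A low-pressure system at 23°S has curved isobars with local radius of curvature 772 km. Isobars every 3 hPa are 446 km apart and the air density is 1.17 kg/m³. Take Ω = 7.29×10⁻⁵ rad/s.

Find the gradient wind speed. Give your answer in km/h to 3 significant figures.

30.5 km/h

Coriolis parameter at 23°S:
f = 2Ω sin φ = 2 × 7.29×10⁻⁵ × sin 23° = 5.70×10⁻⁵ s⁻¹
Pressure gradient: |∂P/∂n| = 300 Pa / 446000 m = 6.73×10⁻⁴ Pa/m
Geostrophic speed: V_g = |∂P/∂n|/(fρ) = 6.73×10⁻⁴/(5.70×10⁻⁵ × 1.17) = 10.1 m/s
Around a low, centrifugal force acts outward with Coriolis, so pressure-gradient force balances both:
(1/ρ)|∂P/∂n| = fV + V²/R  →  V² + fR·V − fR·V_g = 0
With fR = 5.70×10⁻⁵ × 772×10³ m = 44.0 m/s:
V = [−fR + √((fR)² + 4 fR V_g)]/2 = [−44.0 + √(44.0² + 4×44.0×10.1)]/2 = 8.46 m/s
Subgeostrophic (V < V_g = 10.1 m/s), as expected around a low.
Converting: 8.46 m/s × 3.6 = 30.5 km/h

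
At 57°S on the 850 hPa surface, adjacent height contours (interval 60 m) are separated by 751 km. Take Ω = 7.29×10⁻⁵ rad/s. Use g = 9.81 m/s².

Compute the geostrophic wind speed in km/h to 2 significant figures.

Coriolis parameter at 57°S:
f = 2Ω sin φ = 2 × 7.29×10⁻⁵ × sin 57° = 1.22×10⁻⁴ s⁻¹
Height gradient: |∂Z/∂n| = 60 m / 751000 m = 7.99×10⁻⁵
On a pressure surface, geostrophic balance gives V_g = (g/f)|∂Z/∂n|:
V_g = 9.81 × 7.99×10⁻⁵ / 1.22×10⁻⁴ = 6.41 m/s
Converting: 6.41 m/s × 3.6 = 23 km/h

23 km/h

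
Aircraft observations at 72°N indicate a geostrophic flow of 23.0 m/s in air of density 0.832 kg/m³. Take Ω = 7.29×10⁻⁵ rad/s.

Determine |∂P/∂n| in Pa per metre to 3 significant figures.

Coriolis parameter at 72°N:
f = 2Ω sin φ = 2 × 7.29×10⁻⁵ × sin 72° = 1.39×10⁻⁴ s⁻¹
Geostrophic balance rearranged: |∂P/∂n| = f ρ V_g
|∂P/∂n| = 1.39×10⁻⁴ × 0.832 × 23.0 = 2.65×10⁻³ Pa/m

2.65×10⁻³ Pa/m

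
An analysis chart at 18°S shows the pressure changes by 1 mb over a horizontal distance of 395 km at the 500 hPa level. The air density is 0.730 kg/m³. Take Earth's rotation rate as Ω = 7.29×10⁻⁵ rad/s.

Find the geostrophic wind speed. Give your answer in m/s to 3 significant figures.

Coriolis parameter at 18°S:
f = 2Ω sin φ = 2 × 7.29×10⁻⁵ × sin 18° = 4.51×10⁻⁵ s⁻¹
Pressure gradient: |∂P/∂n| = 100 Pa / 395000 m = 2.53×10⁻⁴ Pa/m
Geostrophic balance (pressure-gradient force = Coriolis force):
V_g = (1/(fρ)) |∂P/∂n| = 2.53×10⁻⁴ / (4.51×10⁻⁵ × 0.730) = 7.70 m/s

7.70 m/s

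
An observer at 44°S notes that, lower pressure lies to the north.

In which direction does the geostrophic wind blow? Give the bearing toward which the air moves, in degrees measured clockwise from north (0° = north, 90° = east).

270°

The pressure-gradient force points toward the north (bearing 000°).
Geostrophic balance: in the Southern Hemisphere the Coriolis force deflects motion to the left, so the geostrophic wind blows 90° to the left of the pressure-gradient force (low pressure on the right).
Rotating 000° by 90° counterclockwise gives 270° — the wind blows toward the west.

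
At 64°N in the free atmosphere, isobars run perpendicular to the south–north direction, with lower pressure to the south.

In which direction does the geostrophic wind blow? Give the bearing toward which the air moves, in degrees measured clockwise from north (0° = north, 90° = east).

270°

The pressure-gradient force points toward the south (bearing 180°).
Geostrophic balance: in the Northern Hemisphere the Coriolis force deflects motion to the right, so the geostrophic wind blows 90° to the right of the pressure-gradient force (low pressure on the left).
Rotating 180° by 90° clockwise gives 270° — the wind blows toward the west.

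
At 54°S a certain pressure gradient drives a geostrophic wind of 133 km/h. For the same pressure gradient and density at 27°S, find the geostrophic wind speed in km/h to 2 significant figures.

240 km/h

With the same pressure gradient and density, V_g ∝ 1/f ∝ 1/sin φ.
V₂ = V₁ · sin φ₁ / sin φ₂ = 133 × sin 54° / sin 27°
V₂ = 133 × 0.8090/0.4540 = 240 km/h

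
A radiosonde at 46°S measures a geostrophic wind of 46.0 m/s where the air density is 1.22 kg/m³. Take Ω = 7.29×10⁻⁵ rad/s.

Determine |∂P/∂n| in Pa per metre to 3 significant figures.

Coriolis parameter at 46°S:
f = 2Ω sin φ = 2 × 7.29×10⁻⁵ × sin 46° = 1.05×10⁻⁴ s⁻¹
Geostrophic balance rearranged: |∂P/∂n| = f ρ V_g
|∂P/∂n| = 1.05×10⁻⁴ × 1.22 × 46.0 = 5.89×10⁻³ Pa/m

5.89×10⁻³ Pa/m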